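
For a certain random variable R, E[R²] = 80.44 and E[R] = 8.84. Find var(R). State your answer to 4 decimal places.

2.2944

var(R) = 80.44 − (8.84)² = 2.2944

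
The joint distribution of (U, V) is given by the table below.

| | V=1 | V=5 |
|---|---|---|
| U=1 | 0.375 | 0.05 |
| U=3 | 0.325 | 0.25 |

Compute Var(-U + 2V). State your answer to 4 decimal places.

E[U] = 2.15,  E[V] = 2.2,  E[UV] = 5.35
Var(U) = 5.6 − (2.15)² = 0.9775;  Var(V) = 8.2 − (2.2)² = 3.36
cov(U,V) = 5.35 − (2.15)(2.2) = 0.62
Var(-U + 2V) = (-1)²·0.9775 + (2)²·3.36 + 2·(-1)·(2)·0.62 = 11.9375

11.9375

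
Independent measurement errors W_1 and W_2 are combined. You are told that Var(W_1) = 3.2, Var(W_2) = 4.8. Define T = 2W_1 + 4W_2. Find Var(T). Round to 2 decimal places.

89.60

By independence, Var(T) = (2)²Var(W_1) + (4)²Var(W_2)
= (2)²·3.2 + (4)²·4.8 = 89.6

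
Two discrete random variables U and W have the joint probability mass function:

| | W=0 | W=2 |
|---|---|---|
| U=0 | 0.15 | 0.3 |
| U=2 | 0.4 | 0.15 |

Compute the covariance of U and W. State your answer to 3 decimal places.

E[U] = 1.1,  E[W] = 0.9
E[UW] = 0.6
Cov(U,W) = E[UW] − E[U]E[W] = 0.6 − (1.1)(0.9) = -0.39

-0.390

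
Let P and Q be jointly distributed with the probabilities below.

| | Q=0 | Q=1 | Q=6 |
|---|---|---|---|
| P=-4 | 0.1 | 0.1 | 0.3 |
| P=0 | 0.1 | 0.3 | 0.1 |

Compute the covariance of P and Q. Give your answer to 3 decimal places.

-2.000

E[P] = -2,  E[Q] = 2.8
E[PQ] = -7.6
cov(P,Q) = E[PQ] − E[P]E[Q] = -7.6 − (-2)(2.8) = -2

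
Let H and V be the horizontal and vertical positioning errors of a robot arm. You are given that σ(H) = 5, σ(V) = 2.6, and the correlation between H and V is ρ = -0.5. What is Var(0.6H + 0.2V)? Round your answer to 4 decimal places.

Var(H) = (5)² = 25;  Var(V) = (2.6)² = 6.76
Cov(H,V) = ρ·σ(H)·σ(V) = -0.5·5·2.6 = -6.5
Var(0.6H + 0.2V) = (0.6)²·Var(H) + (0.2)²·Var(V) + 2·(0.6)·(0.2)·Cov(H,V)
= 0.36·25 + 0.04·6.76 + 0.24·-6.5 = 7.7104

7.7104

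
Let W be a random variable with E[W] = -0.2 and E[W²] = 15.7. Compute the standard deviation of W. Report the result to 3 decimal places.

Var(W) = 15.7 − (-0.2)² = 15.66
SD(W) = √15.66 ≈ 3.957

3.957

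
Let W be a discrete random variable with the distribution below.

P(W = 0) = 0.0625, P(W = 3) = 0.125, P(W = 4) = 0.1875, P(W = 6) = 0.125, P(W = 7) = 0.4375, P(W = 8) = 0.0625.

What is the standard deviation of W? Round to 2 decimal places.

E[W] = (0)(0.0625) + (3)(0.125) + (4)(0.1875) + (6)(0.125) + (7)(0.4375) + (8)(0.0625) = 5.4375
E[W²] = (0)²(0.0625) + (3)²(0.125) + (4)²(0.1875) + (6)²(0.125) + (7)²(0.4375) + (8)²(0.0625) = 34.0625
V(W) = E[W²] − (E[W])² = 34.0625 − (5.4375)² = 4.49609375
SD(W) = √4.49609375 ≈ 2.12

2.12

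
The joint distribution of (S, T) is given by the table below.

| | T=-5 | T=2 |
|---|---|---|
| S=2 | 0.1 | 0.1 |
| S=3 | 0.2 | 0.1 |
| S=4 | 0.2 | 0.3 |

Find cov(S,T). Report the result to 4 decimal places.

0.3500

E[S] = 3.3,  E[T] = -1.5
E[ST] = -4.6
cov(S,T) = E[ST] − E[S]E[T] = -4.6 − (3.3)(-1.5) = 0.35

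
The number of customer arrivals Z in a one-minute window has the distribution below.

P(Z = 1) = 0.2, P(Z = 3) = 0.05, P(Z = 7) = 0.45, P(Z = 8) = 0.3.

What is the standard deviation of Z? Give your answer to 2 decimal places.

E[Z] = (1)(0.2) + (3)(0.05) + (7)(0.45) + (8)(0.3) = 5.9
E[Z²] = (1)²(0.2) + (3)²(0.05) + (7)²(0.45) + (8)²(0.3) = 41.9
var(Z) = E[Z²] − (E[Z])² = 41.9 − (5.9)² = 7.09
SD(Z) = √7.09 ≈ 2.66

2.66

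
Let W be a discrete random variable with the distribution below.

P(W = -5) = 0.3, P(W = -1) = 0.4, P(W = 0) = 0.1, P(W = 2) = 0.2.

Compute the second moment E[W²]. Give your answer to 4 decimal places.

8.7000

E[W²] = (-5)²(0.3) + (-1)²(0.4) + (0)²(0.1) + (2)²(0.2) = 8.7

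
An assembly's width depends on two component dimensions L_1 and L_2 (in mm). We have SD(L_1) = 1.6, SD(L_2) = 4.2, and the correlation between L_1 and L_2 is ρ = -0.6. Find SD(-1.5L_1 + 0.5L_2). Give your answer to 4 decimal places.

4.0272

V(L_1) = (1.6)² = 2.56;  V(L_2) = (4.2)² = 17.64
cov(L_1,L_2) = ρ·SD(L_1)·SD(L_2) = -0.6·1.6·4.2 = -4.032
V(-1.5L_1 + 0.5L_2) = (-1.5)²·V(L_1) + (0.5)²·V(L_2) + 2·(-1.5)·(0.5)·cov(L_1,L_2)
= 2.25·2.56 + 0.25·17.64 + -1.5·-4.032 = 16.218
SD(-1.5L_1 + 0.5L_2) = √16.218 ≈ 4.0272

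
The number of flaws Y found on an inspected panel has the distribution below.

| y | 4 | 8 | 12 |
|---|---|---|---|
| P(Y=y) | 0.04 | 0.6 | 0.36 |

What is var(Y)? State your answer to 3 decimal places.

E[Y] = (4)(0.04) + (8)(0.6) + (12)(0.36) = 9.28
E[Y²] = (4)²(0.04) + (8)²(0.6) + (12)²(0.36) = 90.88
var(Y) = E[Y²] − (E[Y])² = 90.88 − (9.28)² = 4.7616

4.762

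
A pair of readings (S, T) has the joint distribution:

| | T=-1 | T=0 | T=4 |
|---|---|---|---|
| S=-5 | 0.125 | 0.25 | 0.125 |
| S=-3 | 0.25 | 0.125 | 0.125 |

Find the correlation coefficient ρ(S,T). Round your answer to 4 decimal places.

E[S] = -4,  E[T] = 0.625
E[ST] = -2.625
Cov(S,T) = E[ST] − E[S]E[T] = -2.625 − (-4)(0.625) = -0.125
var(S) = 1,  var(T) = 3.984375
ρ = -0.125 / √(1·3.984375) ≈ -0.0626

-0.0626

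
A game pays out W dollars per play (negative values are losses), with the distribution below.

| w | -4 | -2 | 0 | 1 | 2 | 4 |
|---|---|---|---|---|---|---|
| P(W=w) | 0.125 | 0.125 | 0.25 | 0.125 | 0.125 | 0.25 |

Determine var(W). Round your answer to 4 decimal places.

E[W] = (-4)(0.125) + (-2)(0.125) + (0)(0.25) + (1)(0.125) + (2)(0.125) + (4)(0.25) = 0.625
E[W²] = (-4)²(0.125) + (-2)²(0.125) + (0)²(0.25) + (1)²(0.125) + (2)²(0.125) + (4)²(0.25) = 7.125
var(W) = E[W²] − (E[W])² = 7.125 − (0.625)² = 6.734375

6.7344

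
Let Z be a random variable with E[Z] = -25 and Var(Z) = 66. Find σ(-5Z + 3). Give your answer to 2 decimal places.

Var(-5Z + 3) = (-5)²·66 = 1650
σ(-5Z + 3) = √1650 ≈ 40.62

40.62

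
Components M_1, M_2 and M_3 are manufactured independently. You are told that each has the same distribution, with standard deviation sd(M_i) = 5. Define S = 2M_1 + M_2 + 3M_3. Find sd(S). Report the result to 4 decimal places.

var(M_i) = (5)² = 25
By independence, var(S) = (2)²var(M_1) + (1)²var(M_2) + (3)²var(M_3)
= (2)²·25 + (1)²·25 + (3)²·25 = 350
sd(S) = √350 ≈ 18.7083

18.7083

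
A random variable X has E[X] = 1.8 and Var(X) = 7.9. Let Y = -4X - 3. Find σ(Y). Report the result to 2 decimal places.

11.24

Var(-4X - 3) = (-4)²·7.9 = 126.4
σ(Y) = √126.4 ≈ 11.24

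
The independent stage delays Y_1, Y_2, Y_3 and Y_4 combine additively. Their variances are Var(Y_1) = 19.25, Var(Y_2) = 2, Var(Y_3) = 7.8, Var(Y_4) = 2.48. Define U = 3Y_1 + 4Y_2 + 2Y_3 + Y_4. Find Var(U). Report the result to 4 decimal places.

By independence, Var(U) = (3)²Var(Y_1) + (4)²Var(Y_2) + (2)²Var(Y_3) + (1)²Var(Y_4)
= (3)²·19.25 + (4)²·2 + (2)²·7.8 + (1)²·2.48 = 238.93

238.9300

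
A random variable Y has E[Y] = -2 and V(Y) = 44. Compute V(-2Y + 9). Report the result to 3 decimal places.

V(-2Y + 9) = (-2)²·V(Y) = 4·44 = 176

176.000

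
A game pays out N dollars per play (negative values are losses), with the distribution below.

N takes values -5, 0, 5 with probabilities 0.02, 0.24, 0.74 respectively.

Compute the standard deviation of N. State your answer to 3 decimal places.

E[N] = (-5)(0.02) + (0)(0.24) + (5)(0.74) = 3.6
E[N²] = (-5)²(0.02) + (0)²(0.24) + (5)²(0.74) = 19
Var(N) = E[N²] − (E[N])² = 19 − (3.6)² = 6.04
SD(N) = √6.04 ≈ 2.458

2.458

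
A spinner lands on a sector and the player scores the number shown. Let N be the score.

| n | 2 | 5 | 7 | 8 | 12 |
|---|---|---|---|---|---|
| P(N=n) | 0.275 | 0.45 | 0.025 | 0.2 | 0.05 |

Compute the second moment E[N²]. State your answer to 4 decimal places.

E[N²] = (2)²(0.275) + (5)²(0.45) + (7)²(0.025) + (8)²(0.2) + (12)²(0.05) = 33.575

33.5750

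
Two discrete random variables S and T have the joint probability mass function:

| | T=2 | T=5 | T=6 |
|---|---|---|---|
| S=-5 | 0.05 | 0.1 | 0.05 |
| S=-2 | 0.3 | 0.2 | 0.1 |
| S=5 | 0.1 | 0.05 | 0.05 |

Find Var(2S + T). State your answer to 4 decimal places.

44.6475

E[S] = -1.2,  E[T] = 3.85,  E[ST] = -5.15
Var(S) = 12.4 − (-1.2)² = 10.96;  Var(T) = 17.75 − (3.85)² = 2.9275
cov(S,T) = -5.15 − (-1.2)(3.85) = -0.53
Var(2S + T) = (2)²·10.96 + (1)²·2.9275 + 2·(2)·(1)·-0.53 = 44.6475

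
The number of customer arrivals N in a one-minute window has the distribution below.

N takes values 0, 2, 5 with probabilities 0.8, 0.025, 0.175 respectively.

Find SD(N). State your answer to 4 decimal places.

1.9025

E[N] = (0)(0.8) + (2)(0.025) + (5)(0.175) = 0.925
E[N²] = (0)²(0.8) + (2)²(0.025) + (5)²(0.175) = 4.475
Var(N) = E[N²] − (E[N])² = 4.475 − (0.925)² = 3.619375
SD(N) = √3.619375 ≈ 1.9025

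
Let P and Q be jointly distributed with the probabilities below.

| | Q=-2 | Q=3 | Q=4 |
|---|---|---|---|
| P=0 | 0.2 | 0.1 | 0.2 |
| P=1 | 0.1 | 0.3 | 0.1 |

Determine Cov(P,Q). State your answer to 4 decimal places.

0.2000

E[P] = 0.5,  E[Q] = 1.8
E[PQ] = 1.1
Cov(P,Q) = E[PQ] − E[P]E[Q] = 1.1 − (0.5)(1.8) = 0.2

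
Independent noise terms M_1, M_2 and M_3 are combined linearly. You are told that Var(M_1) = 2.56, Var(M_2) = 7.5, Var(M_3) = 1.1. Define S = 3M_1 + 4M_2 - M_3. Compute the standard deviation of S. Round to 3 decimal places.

By independence, Var(S) = (3)²Var(M_1) + (4)²Var(M_2) + (-1)²Var(M_3)
= (3)²·2.56 + (4)²·7.5 + (-1)²·1.1 = 144.14
SD(S) = √144.14 ≈ 12.006

12.006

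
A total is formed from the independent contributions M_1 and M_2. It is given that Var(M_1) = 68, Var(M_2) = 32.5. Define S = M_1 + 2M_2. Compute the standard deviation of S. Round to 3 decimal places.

By independence, Var(S) = (1)²Var(M_1) + (2)²Var(M_2)
= (1)²·68 + (2)²·32.5 = 198
SD(S) = √198 ≈ 14.071

14.071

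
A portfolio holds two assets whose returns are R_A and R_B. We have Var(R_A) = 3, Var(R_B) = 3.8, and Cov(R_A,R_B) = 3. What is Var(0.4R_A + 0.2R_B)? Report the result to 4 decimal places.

Var(0.4R_A + 0.2R_B) = (0.4)²·Var(R_A) + (0.2)²·Var(R_B) + 2·(0.4)·(0.2)·Cov(R_A,R_B)
= 0.16·3 + 0.04·3.8 + 0.16·3 = 1.112

1.1120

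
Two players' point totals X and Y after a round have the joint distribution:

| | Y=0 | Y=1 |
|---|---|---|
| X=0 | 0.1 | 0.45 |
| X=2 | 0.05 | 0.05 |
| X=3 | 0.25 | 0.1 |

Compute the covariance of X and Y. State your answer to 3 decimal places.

E[X] = 1.25,  E[Y] = 0.6
E[XY] = 0.4
Cov(X,Y) = E[XY] − E[X]E[Y] = 0.4 − (1.25)(0.6) = -0.35

-0.350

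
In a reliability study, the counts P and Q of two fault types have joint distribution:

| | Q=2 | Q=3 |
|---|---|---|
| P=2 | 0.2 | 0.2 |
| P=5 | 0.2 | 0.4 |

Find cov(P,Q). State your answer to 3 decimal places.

0.120

E[P] = 3.8,  E[Q] = 2.6
E[PQ] = 10
cov(P,Q) = E[PQ] − E[P]E[Q] = 10 − (3.8)(2.6) = 0.12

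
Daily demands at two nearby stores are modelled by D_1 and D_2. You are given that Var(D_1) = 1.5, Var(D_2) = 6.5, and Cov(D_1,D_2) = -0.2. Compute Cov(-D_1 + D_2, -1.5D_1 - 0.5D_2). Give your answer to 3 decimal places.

-0.800

Cov(-D_1 + D_2, -1.5D_1 - 0.5D_2) = (-1)(-1.5)Var(D_1) + (1)(-0.5)Var(D_2) + [(-1)(-0.5) + (1)(-1.5)]Cov(D_1,D_2)
= 1.5·1.5 + -0.5·6.5 + -1·-0.2 = -0.8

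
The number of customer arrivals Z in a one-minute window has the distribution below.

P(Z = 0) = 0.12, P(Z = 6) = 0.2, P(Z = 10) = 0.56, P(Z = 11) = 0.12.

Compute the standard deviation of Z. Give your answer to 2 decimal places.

3.43

E[Z] = (0)(0.12) + (6)(0.2) + (10)(0.56) + (11)(0.12) = 8.12
E[Z²] = (0)²(0.12) + (6)²(0.2) + (10)²(0.56) + (11)²(0.12) = 77.72
Var(Z) = E[Z²] − (E[Z])² = 77.72 − (8.12)² = 11.7856
SD(Z) = √11.7856 ≈ 3.43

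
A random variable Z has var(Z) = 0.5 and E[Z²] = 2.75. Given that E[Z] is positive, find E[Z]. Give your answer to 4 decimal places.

(E[Z])² = E[Z²] − var(Z) = 2.75 − 0.5 = 2.25
E[Z] = √2.25 = 1.5

1.5000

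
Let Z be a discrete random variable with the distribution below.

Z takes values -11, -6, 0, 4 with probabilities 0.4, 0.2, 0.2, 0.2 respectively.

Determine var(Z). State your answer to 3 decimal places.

35.760

E[Z] = (-11)(0.4) + (-6)(0.2) + (0)(0.2) + (4)(0.2) = -4.8
E[Z²] = (-11)²(0.4) + (-6)²(0.2) + (0)²(0.2) + (4)²(0.2) = 58.8
var(Z) = E[Z²] − (E[Z])² = 58.8 − (-4.8)² = 35.76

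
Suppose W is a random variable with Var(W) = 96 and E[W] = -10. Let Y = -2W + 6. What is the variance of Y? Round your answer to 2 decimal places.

Var(-2W + 6) = (-2)²·Var(W) = 4·96 = 384

384.00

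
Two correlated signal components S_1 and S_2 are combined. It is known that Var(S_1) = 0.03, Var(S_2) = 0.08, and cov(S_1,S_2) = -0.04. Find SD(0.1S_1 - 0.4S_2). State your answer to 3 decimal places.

Var(0.1S_1 - 0.4S_2) = (0.1)²·Var(S_1) + (-0.4)²·Var(S_2) + 2·(0.1)·(-0.4)·cov(S_1,S_2)
= 0.01·0.03 + 0.16·0.08 + -0.08·-0.04 = 0.0163
SD(0.1S_1 - 0.4S_2) = √0.0163 ≈ 0.128

0.128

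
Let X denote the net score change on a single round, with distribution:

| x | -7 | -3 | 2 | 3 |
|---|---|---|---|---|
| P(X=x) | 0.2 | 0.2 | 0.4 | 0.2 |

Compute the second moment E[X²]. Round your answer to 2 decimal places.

15.00

E[X²] = (-7)²(0.2) + (-3)²(0.2) + (2)²(0.4) + (3)²(0.2) = 15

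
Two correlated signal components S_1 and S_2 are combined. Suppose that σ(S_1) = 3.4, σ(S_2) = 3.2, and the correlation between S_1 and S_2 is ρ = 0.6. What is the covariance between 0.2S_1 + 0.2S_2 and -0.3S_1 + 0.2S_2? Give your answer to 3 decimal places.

var(S_1) = (3.4)² = 11.56;  var(S_2) = (3.2)² = 10.24
Cov(S_1,S_2) = ρ·σ(S_1)·σ(S_2) = 0.6·3.4·3.2 = 6.528
Cov(0.2S_1 + 0.2S_2, -0.3S_1 + 0.2S_2) = (0.2)(-0.3)var(S_1) + (0.2)(0.2)var(S_2) + [(0.2)(0.2) + (0.2)(-0.3)]Cov(S_1,S_2)
= -0.06·11.56 + 0.04·10.24 + -0.02·6.528 = -0.41456

-0.415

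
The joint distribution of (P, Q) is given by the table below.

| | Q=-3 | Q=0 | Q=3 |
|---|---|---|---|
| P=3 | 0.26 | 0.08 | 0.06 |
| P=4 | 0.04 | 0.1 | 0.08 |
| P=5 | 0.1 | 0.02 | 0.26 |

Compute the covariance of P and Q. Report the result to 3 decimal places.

1.080

E[P] = 3.98,  E[Q] = 0
E[PQ] = 1.08
Cov(P,Q) = E[PQ] − E[P]E[Q] = 1.08 − (3.98)(0) = 1.08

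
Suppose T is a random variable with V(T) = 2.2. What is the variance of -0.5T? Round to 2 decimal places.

0.55

V(-0.5T) = (-0.5)²·V(T) = 0.25·2.2 = 0.55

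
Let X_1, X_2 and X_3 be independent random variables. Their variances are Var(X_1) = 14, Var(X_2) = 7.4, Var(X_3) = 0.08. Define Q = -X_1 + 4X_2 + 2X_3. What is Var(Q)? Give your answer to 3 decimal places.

132.720

By independence, Var(Q) = (-1)²Var(X_1) + (4)²Var(X_2) + (2)²Var(X_3)
= (-1)²·14 + (4)²·7.4 + (2)²·0.08 = 132.72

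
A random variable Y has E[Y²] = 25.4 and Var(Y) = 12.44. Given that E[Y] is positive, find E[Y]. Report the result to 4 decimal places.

(E[Y])² = E[Y²] − Var(Y) = 25.4 − 12.44 = 12.96
E[Y] = √12.96 = 3.6

3.6000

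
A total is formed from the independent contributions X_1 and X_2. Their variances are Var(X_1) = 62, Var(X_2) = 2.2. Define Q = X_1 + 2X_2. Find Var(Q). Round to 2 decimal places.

By independence, Var(Q) = (1)²Var(X_1) + (2)²Var(X_2)
= (1)²·62 + (2)²·2.2 = 70.8

70.80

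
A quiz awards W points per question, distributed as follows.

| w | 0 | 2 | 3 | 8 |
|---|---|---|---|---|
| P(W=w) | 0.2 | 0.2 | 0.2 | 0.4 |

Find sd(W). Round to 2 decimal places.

3.25

E[W] = (0)(0.2) + (2)(0.2) + (3)(0.2) + (8)(0.4) = 4.2
E[W²] = (0)²(0.2) + (2)²(0.2) + (3)²(0.2) + (8)²(0.4) = 28.2
var(W) = E[W²] − (E[W])² = 28.2 − (4.2)² = 10.56
sd(W) = √10.56 ≈ 3.25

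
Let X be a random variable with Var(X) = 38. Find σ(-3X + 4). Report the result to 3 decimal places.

Var(-3X + 4) = (-3)²·38 = 342
σ(-3X + 4) = √342 ≈ 18.493

18.493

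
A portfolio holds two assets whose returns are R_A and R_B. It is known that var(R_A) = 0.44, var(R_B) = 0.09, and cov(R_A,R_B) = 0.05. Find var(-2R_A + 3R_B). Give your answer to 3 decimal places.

1.970

var(-2R_A + 3R_B) = (-2)²·var(R_A) + (3)²·var(R_B) + 2·(-2)·(3)·cov(R_A,R_B)
= 4·0.44 + 9·0.09 + -12·0.05 = 1.97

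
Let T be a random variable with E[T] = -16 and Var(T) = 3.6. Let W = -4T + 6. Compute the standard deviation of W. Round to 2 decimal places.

Var(-4T + 6) = (-4)²·3.6 = 57.6
SD(W) = √57.6 ≈ 7.59

7.59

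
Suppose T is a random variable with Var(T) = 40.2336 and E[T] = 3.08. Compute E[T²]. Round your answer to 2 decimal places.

E[T²] = Var(T) + (E[T])² = 40.2336 + (3.08)² = 49.72

49.72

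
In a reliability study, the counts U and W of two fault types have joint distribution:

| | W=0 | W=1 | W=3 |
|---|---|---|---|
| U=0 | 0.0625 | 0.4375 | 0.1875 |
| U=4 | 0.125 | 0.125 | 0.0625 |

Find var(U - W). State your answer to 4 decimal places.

E[U] = 1.25,  E[W] = 1.3125,  E[UW] = 1.25
var(U) = 5 − (1.25)² = 3.4375;  var(W) = 2.8125 − (1.3125)² = 1.08984375
cov(U,W) = 1.25 − (1.25)(1.3125) = -0.390625
var(U - W) = (1)²·3.4375 + (-1)²·1.08984375 + 2·(1)·(-1)·-0.390625 = 5.30859375

5.3086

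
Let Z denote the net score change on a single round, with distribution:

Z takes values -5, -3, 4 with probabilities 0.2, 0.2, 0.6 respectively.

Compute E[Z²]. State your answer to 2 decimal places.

E[Z²] = (-5)²(0.2) + (-3)²(0.2) + (4)²(0.6) = 16.4

16.40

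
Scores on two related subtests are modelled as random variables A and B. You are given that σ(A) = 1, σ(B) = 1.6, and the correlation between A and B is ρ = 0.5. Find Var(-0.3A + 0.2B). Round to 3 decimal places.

0.096

Var(A) = (1)² = 1;  Var(B) = (1.6)² = 2.56
Cov(A,B) = ρ·σ(A)·σ(B) = 0.5·1·1.6 = 0.8
Var(-0.3A + 0.2B) = (-0.3)²·Var(A) + (0.2)²·Var(B) + 2·(-0.3)·(0.2)·Cov(A,B)
= 0.09·1 + 0.04·2.56 + -0.12·0.8 = 0.0964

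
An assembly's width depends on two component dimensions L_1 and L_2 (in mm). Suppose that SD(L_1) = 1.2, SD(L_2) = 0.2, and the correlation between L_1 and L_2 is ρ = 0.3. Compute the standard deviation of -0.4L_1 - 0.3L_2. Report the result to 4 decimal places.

0.5013

Var(L_1) = (1.2)² = 1.44;  Var(L_2) = (0.2)² = 0.04
Cov(L_1,L_2) = ρ·SD(L_1)·SD(L_2) = 0.3·1.2·0.2 = 0.072
Var(-0.4L_1 - 0.3L_2) = (-0.4)²·Var(L_1) + (-0.3)²·Var(L_2) + 2·(-0.4)·(-0.3)·Cov(L_1,L_2)
= 0.16·1.44 + 0.09·0.04 + 0.24·0.072 = 0.25128
SD(-0.4L_1 - 0.3L_2) = √0.25128 ≈ 0.5013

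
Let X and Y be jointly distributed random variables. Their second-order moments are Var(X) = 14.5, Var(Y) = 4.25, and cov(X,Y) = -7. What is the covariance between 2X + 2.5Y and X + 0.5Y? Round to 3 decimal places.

9.813

cov(2X + 2.5Y, X + 0.5Y) = (2)(1)Var(X) + (2.5)(0.5)Var(Y) + [(2)(0.5) + (2.5)(1)]cov(X,Y)
= 2·14.5 + 1.25·4.25 + 3.5·-7 = 9.8125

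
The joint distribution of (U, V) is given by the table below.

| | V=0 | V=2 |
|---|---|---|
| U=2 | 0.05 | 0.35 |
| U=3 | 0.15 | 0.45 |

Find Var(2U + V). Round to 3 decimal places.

E[U] = 2.6,  E[V] = 1.6,  E[UV] = 4.1
Var(U) = 7 − (2.6)² = 0.24;  Var(V) = 3.2 − (1.6)² = 0.64
Cov(U,V) = 4.1 − (2.6)(1.6) = -0.06
Var(2U + V) = (2)²·0.24 + (1)²·0.64 + 2·(2)·(1)·-0.06 = 1.36

1.360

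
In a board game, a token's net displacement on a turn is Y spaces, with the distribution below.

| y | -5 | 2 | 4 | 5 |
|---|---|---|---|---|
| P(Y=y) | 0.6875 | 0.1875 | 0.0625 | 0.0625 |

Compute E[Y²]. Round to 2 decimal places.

20.50

E[Y²] = (-5)²(0.6875) + (2)²(0.1875) + (4)²(0.0625) + (5)²(0.0625) = 20.5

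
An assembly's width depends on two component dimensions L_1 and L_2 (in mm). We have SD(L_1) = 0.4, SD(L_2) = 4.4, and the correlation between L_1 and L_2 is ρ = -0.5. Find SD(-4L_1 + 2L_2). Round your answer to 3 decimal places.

Var(L_1) = (0.4)² = 0.16;  Var(L_2) = (4.4)² = 19.36
cov(L_1,L_2) = ρ·SD(L_1)·SD(L_2) = -0.5·0.4·4.4 = -0.88
Var(-4L_1 + 2L_2) = (-4)²·Var(L_1) + (2)²·Var(L_2) + 2·(-4)·(2)·cov(L_1,L_2)
= 16·0.16 + 4·19.36 + -16·-0.88 = 94.08
SD(-4L_1 + 2L_2) = √94.08 ≈ 9.699

9.699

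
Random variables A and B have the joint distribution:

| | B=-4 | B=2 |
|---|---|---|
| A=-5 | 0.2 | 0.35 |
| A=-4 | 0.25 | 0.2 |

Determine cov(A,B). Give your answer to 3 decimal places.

-0.285

E[A] = -4.55,  E[B] = -0.7
E[AB] = 2.9
cov(A,B) = E[AB] − E[A]E[B] = 2.9 − (-4.55)(-0.7) = -0.285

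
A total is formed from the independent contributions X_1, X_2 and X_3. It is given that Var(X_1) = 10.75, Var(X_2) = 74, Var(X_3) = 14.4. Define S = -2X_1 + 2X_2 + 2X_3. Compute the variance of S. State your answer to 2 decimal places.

By independence, Var(S) = (-2)²Var(X_1) + (2)²Var(X_2) + (2)²Var(X_3)
= (-2)²·10.75 + (2)²·74 + (2)²·14.4 = 396.6

396.60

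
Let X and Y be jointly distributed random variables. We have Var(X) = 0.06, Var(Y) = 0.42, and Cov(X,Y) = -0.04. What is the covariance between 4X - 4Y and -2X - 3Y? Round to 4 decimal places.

Cov(4X - 4Y, -2X - 3Y) = (4)(-2)Var(X) + (-4)(-3)Var(Y) + [(4)(-3) + (-4)(-2)]Cov(X,Y)
= -8·0.06 + 12·0.42 + -4·-0.04 = 4.72

4.7200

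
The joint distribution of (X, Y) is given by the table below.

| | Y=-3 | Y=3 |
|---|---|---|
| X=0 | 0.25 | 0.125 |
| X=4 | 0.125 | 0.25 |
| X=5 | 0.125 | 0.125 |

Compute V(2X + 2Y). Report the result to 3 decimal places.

66.750

E[X] = 2.75,  E[Y] = 0,  E[XY] = 1.5
V(X) = 12.25 − (2.75)² = 4.6875;  V(Y) = 9 − (0)² = 9
Cov(X,Y) = 1.5 − (2.75)(0) = 1.5
V(2X + 2Y) = (2)²·4.6875 + (2)²·9 + 2·(2)·(2)·1.5 = 66.75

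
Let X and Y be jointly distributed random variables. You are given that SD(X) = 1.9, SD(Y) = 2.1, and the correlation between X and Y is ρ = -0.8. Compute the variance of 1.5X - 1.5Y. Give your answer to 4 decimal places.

32.4090

Var(X) = (1.9)² = 3.61;  Var(Y) = (2.1)² = 4.41
Cov(X,Y) = ρ·SD(X)·SD(Y) = -0.8·1.9·2.1 = -3.192
Var(1.5X - 1.5Y) = (1.5)²·Var(X) + (-1.5)²·Var(Y) + 2·(1.5)·(-1.5)·Cov(X,Y)
= 2.25·3.61 + 2.25·4.41 + -4.5·-3.192 = 32.409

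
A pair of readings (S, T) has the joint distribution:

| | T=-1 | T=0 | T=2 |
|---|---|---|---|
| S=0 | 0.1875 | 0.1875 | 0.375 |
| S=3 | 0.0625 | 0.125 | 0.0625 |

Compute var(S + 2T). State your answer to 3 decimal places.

E[S] = 0.75,  E[T] = 0.625,  E[ST] = 0.1875
var(S) = 2.25 − (0.75)² = 1.6875;  var(T) = 2 − (0.625)² = 1.609375
Cov(S,T) = 0.1875 − (0.75)(0.625) = -0.28125
var(S + 2T) = (1)²·1.6875 + (2)²·1.609375 + 2·(1)·(2)·-0.28125 = 7

7.000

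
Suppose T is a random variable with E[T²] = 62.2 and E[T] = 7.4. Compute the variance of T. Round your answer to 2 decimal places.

7.44

Var(T) = 62.2 − (7.4)² = 7.44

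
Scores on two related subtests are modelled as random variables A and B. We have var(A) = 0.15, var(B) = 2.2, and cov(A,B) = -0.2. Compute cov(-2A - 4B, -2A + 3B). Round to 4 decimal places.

cov(-2A - 4B, -2A + 3B) = (-2)(-2)var(A) + (-4)(3)var(B) + [(-2)(3) + (-4)(-2)]cov(A,B)
= 4·0.15 + -12·2.2 + 2·-0.2 = -26.2

-26.2000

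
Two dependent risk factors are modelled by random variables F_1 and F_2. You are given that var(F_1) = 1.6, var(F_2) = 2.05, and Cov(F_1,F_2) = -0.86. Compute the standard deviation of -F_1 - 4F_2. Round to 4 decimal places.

var(-F_1 - 4F_2) = (-1)²·var(F_1) + (-4)²·var(F_2) + 2·(-1)·(-4)·Cov(F_1,F_2)
= 1·1.6 + 16·2.05 + 8·-0.86 = 27.52
SD(-F_1 - 4F_2) = √27.52 ≈ 5.2460

5.2460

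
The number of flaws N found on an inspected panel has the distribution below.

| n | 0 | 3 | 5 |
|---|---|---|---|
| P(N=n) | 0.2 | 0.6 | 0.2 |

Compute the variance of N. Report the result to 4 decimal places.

2.5600

E[N] = (0)(0.2) + (3)(0.6) + (5)(0.2) = 2.8
E[N²] = (0)²(0.2) + (3)²(0.6) + (5)²(0.2) = 10.4
var(N) = E[N²] − (E[N])² = 10.4 − (2.8)² = 2.56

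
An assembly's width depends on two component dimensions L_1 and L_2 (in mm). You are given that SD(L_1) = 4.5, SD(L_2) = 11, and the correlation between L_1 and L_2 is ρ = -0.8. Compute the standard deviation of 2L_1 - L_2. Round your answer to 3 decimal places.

Var(L_1) = (4.5)² = 20.25;  Var(L_2) = (11)² = 121
Cov(L_1,L_2) = ρ·SD(L_1)·SD(L_2) = -0.8·4.5·11 = -39.6
Var(2L_1 - L_2) = (2)²·Var(L_1) + (-1)²·Var(L_2) + 2·(2)·(-1)·Cov(L_1,L_2)
= 4·20.25 + 1·121 + -4·-39.6 = 360.4
SD(2L_1 - L_2) = √360.4 ≈ 18.984

18.984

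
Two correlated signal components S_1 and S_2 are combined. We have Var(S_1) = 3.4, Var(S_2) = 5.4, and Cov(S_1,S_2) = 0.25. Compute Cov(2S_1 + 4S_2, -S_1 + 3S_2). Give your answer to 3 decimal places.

58.500

Cov(2S_1 + 4S_2, -S_1 + 3S_2) = (2)(-1)Var(S_1) + (4)(3)Var(S_2) + [(2)(3) + (4)(-1)]Cov(S_1,S_2)
= -2·3.4 + 12·5.4 + 2·0.25 = 58.5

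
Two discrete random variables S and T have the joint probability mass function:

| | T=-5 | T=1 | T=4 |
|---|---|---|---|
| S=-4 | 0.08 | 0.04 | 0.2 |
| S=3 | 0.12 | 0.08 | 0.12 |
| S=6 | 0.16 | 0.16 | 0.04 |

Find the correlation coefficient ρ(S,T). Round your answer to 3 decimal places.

E[S] = 1.84,  E[T] = -0.08
E[ST] = -4.76
Cov(S,T) = E[ST] − E[S]E[T] = -4.76 − (1.84)(-0.08) = -4.6128
var(S) = 17.5744,  var(T) = 15.0336
ρ = -4.6128 / √(17.5744·15.0336) ≈ -0.284

-0.284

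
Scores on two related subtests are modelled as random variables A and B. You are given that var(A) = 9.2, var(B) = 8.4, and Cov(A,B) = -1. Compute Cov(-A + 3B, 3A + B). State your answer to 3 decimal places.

-10.400

Cov(-A + 3B, 3A + B) = (-1)(3)var(A) + (3)(1)var(B) + [(-1)(1) + (3)(3)]Cov(A,B)
= -3·9.2 + 3·8.4 + 8·-1 = -10.4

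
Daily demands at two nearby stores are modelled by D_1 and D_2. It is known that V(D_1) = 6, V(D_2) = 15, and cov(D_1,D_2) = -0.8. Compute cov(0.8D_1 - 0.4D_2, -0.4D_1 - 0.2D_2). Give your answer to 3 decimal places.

cov(0.8D_1 - 0.4D_2, -0.4D_1 - 0.2D_2) = (0.8)(-0.4)V(D_1) + (-0.4)(-0.2)V(D_2) + [(0.8)(-0.2) + (-0.4)(-0.4)]cov(D_1,D_2)
= -0.32·6 + 0.08·15 + 0·-0.8 = -0.72

-0.720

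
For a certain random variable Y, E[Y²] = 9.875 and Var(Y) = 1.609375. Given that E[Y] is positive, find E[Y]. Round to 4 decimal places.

(E[Y])² = E[Y²] − Var(Y) = 9.875 − 1.609375 = 8.265625
E[Y] = √8.265625 = 2.875

2.8750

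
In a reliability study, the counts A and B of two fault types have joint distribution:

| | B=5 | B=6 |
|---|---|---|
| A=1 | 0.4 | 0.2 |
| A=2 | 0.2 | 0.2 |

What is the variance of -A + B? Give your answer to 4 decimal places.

0.4000

E[A] = 1.4,  E[B] = 5.4,  E[AB] = 7.6
Var(A) = 2.2 − (1.4)² = 0.24;  Var(B) = 29.4 − (5.4)² = 0.24
Cov(A,B) = 7.6 − (1.4)(5.4) = 0.04
Var(-A + B) = (-1)²·0.24 + (1)²·0.24 + 2·(-1)·(1)·0.04 = 0.4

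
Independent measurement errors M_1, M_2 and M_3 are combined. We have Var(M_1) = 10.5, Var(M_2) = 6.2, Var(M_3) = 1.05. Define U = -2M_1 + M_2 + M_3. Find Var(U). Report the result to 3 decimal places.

By independence, Var(U) = (-2)²Var(M_1) + (1)²Var(M_2) + (1)²Var(M_3)
= (-2)²·10.5 + (1)²·6.2 + (1)²·1.05 = 49.25

49.250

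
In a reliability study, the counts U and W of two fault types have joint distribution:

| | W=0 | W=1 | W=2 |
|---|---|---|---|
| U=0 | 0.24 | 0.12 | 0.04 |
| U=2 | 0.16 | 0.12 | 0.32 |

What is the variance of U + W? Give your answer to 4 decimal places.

E[U] = 1.2,  E[W] = 0.96,  E[UW] = 1.52
Var(U) = 2.4 − (1.2)² = 0.96;  Var(W) = 1.68 − (0.96)² = 0.7584
cov(U,W) = 1.52 − (1.2)(0.96) = 0.368
Var(U + W) = (1)²·0.96 + (1)²·0.7584 + 2·(1)·(1)·0.368 = 2.4544

2.4544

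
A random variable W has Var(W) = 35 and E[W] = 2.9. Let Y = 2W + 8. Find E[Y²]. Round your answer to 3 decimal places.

E[2W + 8] = 2·2.9 + 8 = 13.8
Var(2W + 8) = (2)²·35 = 140
E[Y²] = Var(Y) + (E[Y])² = 140 + (13.8)² = 330.44

330.440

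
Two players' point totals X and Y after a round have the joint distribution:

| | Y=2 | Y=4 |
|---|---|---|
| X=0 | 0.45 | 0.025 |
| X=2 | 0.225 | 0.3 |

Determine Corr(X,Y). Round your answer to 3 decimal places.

0.553

E[X] = 1.05,  E[Y] = 2.65
E[XY] = 3.3
cov(X,Y) = E[XY] − E[X]E[Y] = 3.3 − (1.05)(2.65) = 0.5175
Var(X) = 0.9975,  Var(Y) = 0.8775
ρ = 0.5175 / √(0.9975·0.8775) ≈ 0.553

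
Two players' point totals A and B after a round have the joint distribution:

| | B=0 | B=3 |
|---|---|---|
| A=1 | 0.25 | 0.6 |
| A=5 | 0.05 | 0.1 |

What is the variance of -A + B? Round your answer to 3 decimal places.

E[A] = 1.6,  E[B] = 2.1,  E[AB] = 3.3
V(A) = 4.6 − (1.6)² = 2.04;  V(B) = 6.3 − (2.1)² = 1.89
Cov(A,B) = 3.3 − (1.6)(2.1) = -0.06
V(-A + B) = (-1)²·2.04 + (1)²·1.89 + 2·(-1)·(1)·-0.06 = 4.05

4.050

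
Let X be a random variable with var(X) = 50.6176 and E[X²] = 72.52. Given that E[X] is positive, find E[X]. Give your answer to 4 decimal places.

(E[X])² = E[X²] − var(X) = 72.52 − 50.6176 = 21.9024
E[X] = √21.9024 = 4.68

4.6800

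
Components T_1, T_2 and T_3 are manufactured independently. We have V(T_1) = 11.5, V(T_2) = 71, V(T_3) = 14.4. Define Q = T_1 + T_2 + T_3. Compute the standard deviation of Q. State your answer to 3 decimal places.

9.844

By independence, V(Q) = (1)²V(T_1) + (1)²V(T_2) + (1)²V(T_3)
= (1)²·11.5 + (1)²·71 + (1)²·14.4 = 96.9
σ(Q) = √96.9 ≈ 9.844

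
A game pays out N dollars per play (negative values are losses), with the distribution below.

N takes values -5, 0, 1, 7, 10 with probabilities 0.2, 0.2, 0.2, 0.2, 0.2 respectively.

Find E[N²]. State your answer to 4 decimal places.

E[N²] = (-5)²(0.2) + (0)²(0.2) + (1)²(0.2) + (7)²(0.2) + (10)²(0.2) = 35

35.0000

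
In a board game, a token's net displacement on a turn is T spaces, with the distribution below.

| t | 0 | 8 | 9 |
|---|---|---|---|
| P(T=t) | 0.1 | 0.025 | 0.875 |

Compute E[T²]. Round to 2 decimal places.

E[T²] = (0)²(0.1) + (8)²(0.025) + (9)²(0.875) = 72.475

72.48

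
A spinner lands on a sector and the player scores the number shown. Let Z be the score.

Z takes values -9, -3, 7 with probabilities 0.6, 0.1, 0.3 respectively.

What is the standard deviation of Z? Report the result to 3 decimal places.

E[Z] = (-9)(0.6) + (-3)(0.1) + (7)(0.3) = -3.6
E[Z²] = (-9)²(0.6) + (-3)²(0.1) + (7)²(0.3) = 64.2
Var(Z) = E[Z²] − (E[Z])² = 64.2 − (-3.6)² = 51.24
σ(Z) = √51.24 ≈ 7.158

7.158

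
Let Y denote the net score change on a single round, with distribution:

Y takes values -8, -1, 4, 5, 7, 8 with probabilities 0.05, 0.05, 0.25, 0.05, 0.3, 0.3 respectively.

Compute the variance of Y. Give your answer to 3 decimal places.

14.310

E[Y] = (-8)(0.05) + (-1)(0.05) + (4)(0.25) + (5)(0.05) + (7)(0.3) + (8)(0.3) = 5.3
E[Y²] = (-8)²(0.05) + (-1)²(0.05) + (4)²(0.25) + (5)²(0.05) + (7)²(0.3) + (8)²(0.3) = 42.4
Var(Y) = E[Y²] − (E[Y])² = 42.4 − (5.3)² = 14.31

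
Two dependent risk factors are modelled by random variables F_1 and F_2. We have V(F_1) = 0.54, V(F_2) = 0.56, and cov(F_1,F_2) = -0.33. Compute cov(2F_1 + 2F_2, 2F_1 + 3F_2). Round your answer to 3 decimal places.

2.220

cov(2F_1 + 2F_2, 2F_1 + 3F_2) = (2)(2)V(F_1) + (2)(3)V(F_2) + [(2)(3) + (2)(2)]cov(F_1,F_2)
= 4·0.54 + 6·0.56 + 10·-0.33 = 2.22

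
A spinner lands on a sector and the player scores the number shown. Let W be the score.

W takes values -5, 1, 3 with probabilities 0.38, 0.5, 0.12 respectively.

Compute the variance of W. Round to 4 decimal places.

E[W] = (-5)(0.38) + (1)(0.5) + (3)(0.12) = -1.04
E[W²] = (-5)²(0.38) + (1)²(0.5) + (3)²(0.12) = 11.08
Var(W) = E[W²] − (E[W])² = 11.08 − (-1.04)² = 9.9984

9.9984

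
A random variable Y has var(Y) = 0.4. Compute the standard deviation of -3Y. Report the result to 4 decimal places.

var(-3Y) = (-3)²·0.4 = 3.6
sd(-3Y) = √3.6 ≈ 1.8974

1.8974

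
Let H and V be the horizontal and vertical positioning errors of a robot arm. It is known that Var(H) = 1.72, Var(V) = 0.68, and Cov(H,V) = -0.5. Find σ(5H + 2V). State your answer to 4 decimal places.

5.9766

Var(5H + 2V) = (5)²·Var(H) + (2)²·Var(V) + 2·(5)·(2)·Cov(H,V)
= 25·1.72 + 4·0.68 + 20·-0.5 = 35.72
σ(5H + 2V) = √35.72 ≈ 5.9766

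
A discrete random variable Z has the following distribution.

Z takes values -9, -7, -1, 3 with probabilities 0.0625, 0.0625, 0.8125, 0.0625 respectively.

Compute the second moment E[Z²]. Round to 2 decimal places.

9.50

E[Z²] = (-9)²(0.0625) + (-7)²(0.0625) + (-1)²(0.8125) + (3)²(0.0625) = 9.5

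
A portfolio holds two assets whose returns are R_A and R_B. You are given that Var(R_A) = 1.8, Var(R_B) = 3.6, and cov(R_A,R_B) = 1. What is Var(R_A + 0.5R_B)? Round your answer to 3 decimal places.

Var(R_A + 0.5R_B) = (1)²·Var(R_A) + (0.5)²·Var(R_B) + 2·(1)·(0.5)·cov(R_A,R_B)
= 1·1.8 + 0.25·3.6 + 1·1 = 3.7

3.700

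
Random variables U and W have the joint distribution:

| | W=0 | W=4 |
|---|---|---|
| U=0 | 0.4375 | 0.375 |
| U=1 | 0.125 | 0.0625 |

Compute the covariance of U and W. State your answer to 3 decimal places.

E[U] = 0.1875,  E[W] = 1.75
E[UW] = 0.25
cov(U,W) = E[UW] − E[U]E[W] = 0.25 − (0.1875)(1.75) = -0.078125

-0.078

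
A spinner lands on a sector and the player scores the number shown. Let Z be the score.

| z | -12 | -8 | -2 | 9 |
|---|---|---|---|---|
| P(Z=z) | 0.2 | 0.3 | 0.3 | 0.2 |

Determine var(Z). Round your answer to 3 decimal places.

E[Z] = (-12)(0.2) + (-8)(0.3) + (-2)(0.3) + (9)(0.2) = -3.6
E[Z²] = (-12)²(0.2) + (-8)²(0.3) + (-2)²(0.3) + (9)²(0.2) = 65.4
var(Z) = E[Z²] − (E[Z])² = 65.4 − (-3.6)² = 52.44

52.440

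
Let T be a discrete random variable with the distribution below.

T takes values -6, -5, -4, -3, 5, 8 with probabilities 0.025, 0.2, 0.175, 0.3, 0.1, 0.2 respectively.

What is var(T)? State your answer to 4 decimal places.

26.2775

E[T] = (-6)(0.025) + (-5)(0.2) + (-4)(0.175) + (-3)(0.3) + (5)(0.1) + (8)(0.2) = -0.65
E[T²] = (-6)²(0.025) + (-5)²(0.2) + (-4)²(0.175) + (-3)²(0.3) + (5)²(0.1) + (8)²(0.2) = 26.7
var(T) = E[T²] − (E[T])² = 26.7 − (-0.65)² = 26.2775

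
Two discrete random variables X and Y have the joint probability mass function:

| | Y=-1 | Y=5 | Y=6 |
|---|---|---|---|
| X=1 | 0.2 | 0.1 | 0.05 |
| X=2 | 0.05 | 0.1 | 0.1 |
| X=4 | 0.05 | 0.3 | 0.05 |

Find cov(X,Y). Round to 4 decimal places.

E[X] = 2.45,  E[Y] = 3.4
E[XY] = 9.7
cov(X,Y) = E[XY] − E[X]E[Y] = 9.7 − (2.45)(3.4) = 1.37

1.3700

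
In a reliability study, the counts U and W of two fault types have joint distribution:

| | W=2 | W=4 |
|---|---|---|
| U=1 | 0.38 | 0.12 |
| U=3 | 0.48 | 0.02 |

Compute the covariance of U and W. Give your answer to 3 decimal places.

-0.200

E[U] = 2,  E[W] = 2.28
E[UW] = 4.36
Cov(U,W) = E[UW] − E[U]E[W] = 4.36 − (2)(2.28) = -0.2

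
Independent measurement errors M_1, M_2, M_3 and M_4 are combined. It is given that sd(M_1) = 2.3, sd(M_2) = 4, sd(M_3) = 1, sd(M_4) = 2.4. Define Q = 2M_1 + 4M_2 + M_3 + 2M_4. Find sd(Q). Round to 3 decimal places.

Var(M_1) = 5.29, Var(M_2) = 16, Var(M_3) = 1, Var(M_4) = 5.76
By independence, Var(Q) = (2)²Var(M_1) + (4)²Var(M_2) + (1)²Var(M_3) + (2)²Var(M_4)
= (2)²·5.29 + (4)²·16 + (1)²·1 + (2)²·5.76 = 301.2
sd(Q) = √301.2 ≈ 17.355

17.355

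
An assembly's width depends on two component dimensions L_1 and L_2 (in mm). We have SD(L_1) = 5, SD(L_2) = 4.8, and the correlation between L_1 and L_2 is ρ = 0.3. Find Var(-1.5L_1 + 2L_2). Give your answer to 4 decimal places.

105.2100

Var(L_1) = (5)² = 25;  Var(L_2) = (4.8)² = 23.04
cov(L_1,L_2) = ρ·SD(L_1)·SD(L_2) = 0.3·5·4.8 = 7.2
Var(-1.5L_1 + 2L_2) = (-1.5)²·Var(L_1) + (2)²·Var(L_2) + 2·(-1.5)·(2)·cov(L_1,L_2)
= 2.25·25 + 4·23.04 + -6·7.2 = 105.21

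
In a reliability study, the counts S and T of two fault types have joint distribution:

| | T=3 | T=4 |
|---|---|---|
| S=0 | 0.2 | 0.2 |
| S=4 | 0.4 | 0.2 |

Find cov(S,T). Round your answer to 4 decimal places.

E[S] = 2.4,  E[T] = 3.4
E[ST] = 8
cov(S,T) = E[ST] − E[S]E[T] = 8 − (2.4)(3.4) = -0.16

-0.1600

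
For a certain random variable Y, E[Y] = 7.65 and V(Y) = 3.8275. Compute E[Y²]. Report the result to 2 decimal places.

E[Y²] = V(Y) + (E[Y])² = 3.8275 + (7.65)² = 62.35

62.35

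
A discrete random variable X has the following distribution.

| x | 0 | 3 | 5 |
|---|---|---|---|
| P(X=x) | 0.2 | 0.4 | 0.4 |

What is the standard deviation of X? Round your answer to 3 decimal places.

E[X] = (0)(0.2) + (3)(0.4) + (5)(0.4) = 3.2
E[X²] = (0)²(0.2) + (3)²(0.4) + (5)²(0.4) = 13.6
V(X) = E[X²] − (E[X])² = 13.6 − (3.2)² = 3.36
σ(X) = √3.36 ≈ 1.833

1.833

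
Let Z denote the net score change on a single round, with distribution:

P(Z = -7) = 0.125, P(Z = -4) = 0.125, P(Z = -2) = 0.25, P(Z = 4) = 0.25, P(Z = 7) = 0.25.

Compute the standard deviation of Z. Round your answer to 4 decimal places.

E[Z] = (-7)(0.125) + (-4)(0.125) + (-2)(0.25) + (4)(0.25) + (7)(0.25) = 0.875
E[Z²] = (-7)²(0.125) + (-4)²(0.125) + (-2)²(0.25) + (4)²(0.25) + (7)²(0.25) = 25.375
var(Z) = E[Z²] − (E[Z])² = 25.375 − (0.875)² = 24.609375
σ(Z) = √24.609375 ≈ 4.9608

4.9608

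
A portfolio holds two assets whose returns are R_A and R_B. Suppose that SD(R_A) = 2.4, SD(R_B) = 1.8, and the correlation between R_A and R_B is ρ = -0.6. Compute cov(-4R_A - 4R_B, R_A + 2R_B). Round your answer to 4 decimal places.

Var(R_A) = (2.4)² = 5.76;  Var(R_B) = (1.8)² = 3.24
cov(R_A,R_B) = ρ·SD(R_A)·SD(R_B) = -0.6·2.4·1.8 = -2.592
cov(-4R_A - 4R_B, R_A + 2R_B) = (-4)(1)Var(R_A) + (-4)(2)Var(R_B) + [(-4)(2) + (-4)(1)]cov(R_A,R_B)
= -4·5.76 + -8·3.24 + -12·-2.592 = -17.856

-17.8560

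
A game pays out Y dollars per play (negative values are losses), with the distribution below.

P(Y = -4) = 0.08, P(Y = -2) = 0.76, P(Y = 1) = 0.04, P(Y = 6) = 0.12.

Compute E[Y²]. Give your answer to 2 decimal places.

8.68

E[Y²] = (-4)²(0.08) + (-2)²(0.76) + (1)²(0.04) + (6)²(0.12) = 8.68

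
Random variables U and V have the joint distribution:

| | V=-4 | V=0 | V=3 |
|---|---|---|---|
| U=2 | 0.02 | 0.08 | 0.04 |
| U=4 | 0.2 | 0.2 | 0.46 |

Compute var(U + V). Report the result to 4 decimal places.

8.3044

E[U] = 3.72,  E[V] = 0.62,  E[UV] = 2.4
var(U) = 14.32 − (3.72)² = 0.4816;  var(V) = 8.02 − (0.62)² = 7.6356
cov(U,V) = 2.4 − (3.72)(0.62) = 0.0936
var(U + V) = (1)²·0.4816 + (1)²·7.6356 + 2·(1)·(1)·0.0936 = 8.3044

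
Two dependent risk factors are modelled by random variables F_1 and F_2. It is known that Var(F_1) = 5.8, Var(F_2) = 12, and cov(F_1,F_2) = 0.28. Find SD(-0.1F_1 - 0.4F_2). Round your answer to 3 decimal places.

Var(-0.1F_1 - 0.4F_2) = (-0.1)²·Var(F_1) + (-0.4)²·Var(F_2) + 2·(-0.1)·(-0.4)·cov(F_1,F_2)
= 0.01·5.8 + 0.16·12 + 0.08·0.28 = 2.0004
SD(-0.1F_1 - 0.4F_2) = √2.0004 ≈ 1.414

1.414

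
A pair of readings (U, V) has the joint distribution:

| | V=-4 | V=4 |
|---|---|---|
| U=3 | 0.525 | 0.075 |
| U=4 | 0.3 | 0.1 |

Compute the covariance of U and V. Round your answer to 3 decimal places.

E[U] = 3.4,  E[V] = -2.6
E[UV] = -8.6
Cov(U,V) = E[UV] − E[U]E[V] = -8.6 − (3.4)(-2.6) = 0.24

0.240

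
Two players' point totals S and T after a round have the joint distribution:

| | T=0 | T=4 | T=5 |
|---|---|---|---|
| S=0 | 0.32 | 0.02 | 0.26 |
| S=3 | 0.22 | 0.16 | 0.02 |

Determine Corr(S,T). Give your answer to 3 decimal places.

E[S] = 1.2,  E[T] = 2.12
E[ST] = 2.22
Cov(S,T) = E[ST] − E[S]E[T] = 2.22 − (1.2)(2.12) = -0.324
Var(S) = 2.16,  Var(T) = 5.3856
ρ = -0.324 / √(2.16·5.3856) ≈ -0.095

-0.095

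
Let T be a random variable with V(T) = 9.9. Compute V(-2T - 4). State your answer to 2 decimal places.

39.60

V(-2T - 4) = (-2)²·V(T) = 4·9.9 = 39.6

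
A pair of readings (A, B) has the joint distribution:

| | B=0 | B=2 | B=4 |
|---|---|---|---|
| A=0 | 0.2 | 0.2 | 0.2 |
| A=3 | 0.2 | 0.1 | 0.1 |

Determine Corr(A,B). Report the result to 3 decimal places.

-0.147

E[A] = 1.2,  E[B] = 1.8
E[AB] = 1.8
cov(A,B) = E[AB] − E[A]E[B] = 1.8 − (1.2)(1.8) = -0.36
var(A) = 2.16,  var(B) = 2.76
ρ = -0.36 / √(2.16·2.76) ≈ -0.147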